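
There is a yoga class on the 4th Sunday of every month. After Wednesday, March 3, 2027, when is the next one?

March 28, 2027

March 2027 starts on a Monday; its first Sunday is the 7th, so the 4th Sunday is the 28th — March 28, 2027.
March 28, 2027 is after March 3, 2027, so that is the next one.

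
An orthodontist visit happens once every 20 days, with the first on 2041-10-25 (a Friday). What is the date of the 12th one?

2042-06-02

The 12th occurrence is 11 intervals after the first: 11 × 20 = 220 days after 2041-10-25.
October has 31 days — 6 days to the end of October leaves 214.
November has 30 days (184 left).
December has 31 days (153 left).
January has 31 days (122 left).
February has 28 days (94 left).
March has 31 days (63 left).
April has 30 days (33 left).
May has 31 days (2 left).
2 days into June → 2042-06-02.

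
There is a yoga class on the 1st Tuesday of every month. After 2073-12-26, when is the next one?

December 2073 starts on a Friday, so its 1st Tuesday is 2073-12-05 (4 days in).
That is not after 2073-12-26, so look at January 2074.
January 2074 starts on a Monday, so its 1st Tuesday is 2074-01-02 (1 day in).

2074-01-02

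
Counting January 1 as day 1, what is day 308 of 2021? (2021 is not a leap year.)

January has 31 days (308 − 31 = 277 remain).
February has 28 days (277 − 28 = 249 remain).
March has 31 days (249 − 31 = 218 remain).
April has 30 days (218 − 30 = 188 remain).
May has 31 days (188 − 31 = 157 remain).
June has 30 days (157 − 30 = 127 remain).
July has 31 days (127 − 31 = 96 remain).
August has 31 days (96 − 31 = 65 remain).
September has 30 days (65 − 30 = 35 remain).
October has 31 days (35 − 31 = 4 remain).
4 into November → November 4.

2021-11-04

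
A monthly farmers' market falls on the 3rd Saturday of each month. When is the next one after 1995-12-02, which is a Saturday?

1995-12-16

December 1995 starts on a Friday; its first Saturday is the 2nd, so the 3rd Saturday is the 16th — 1995-12-16.
1995-12-16 is after 1995-12-02, so that is the next one.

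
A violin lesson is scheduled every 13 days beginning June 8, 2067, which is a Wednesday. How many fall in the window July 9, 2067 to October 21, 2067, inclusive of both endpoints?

Occurrences land 13·i days after June 8, 2067 for i = 0, 1, 2, …
July 9, 2067 is 31 days after the start; 31 ÷ 13 = 2 remainder 5; since the remainder is 5, round up to i = 3. First occurrence in the window: #4 on July 17, 2067 (3×13 = 39 days in).
October 21, 2067 is 135 days after the start; 135 ÷ 13 = 10 remainder 5. Last occurrence in the window: #11 on October 16, 2067.
Occurrences #4 through #11: 8 in total.

8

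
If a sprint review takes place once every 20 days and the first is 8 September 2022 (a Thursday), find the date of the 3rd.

The 3rd occurrence is 2 intervals after the first: 2 × 20 = 40 days after 8 September 2022.
September has 30 days — 22 days to the end of September leaves 18.
18 days into October → 18 October 2022.

18 October 2022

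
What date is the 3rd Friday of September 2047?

20 September 2047

September 2047 begins on a Sunday, so the first Friday is September 6 (5 days later).
The 3rd Friday is 2 weeks later: 6 + 14 = 20.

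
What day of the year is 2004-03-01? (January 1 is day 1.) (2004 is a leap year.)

61

Days in months before March: 31 + 29 = 60.
Plus 1 day into March → day 61.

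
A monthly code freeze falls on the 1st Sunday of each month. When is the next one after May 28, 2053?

June 1, 2053

May 2053 starts on a Thursday, so its 1st Sunday is May 4, 2053 (3 days in).
That is not after May 28, 2053, so look at June 2053.
June 2053 starts on a Sunday, so its 1st Sunday is June 1, 2053.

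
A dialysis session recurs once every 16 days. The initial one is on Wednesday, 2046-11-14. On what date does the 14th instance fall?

2047-06-10

The 14th occurrence is 13 intervals after the first: 13 × 16 = 208 days after 2046-11-14.
November has 30 days — 16 days to the end of November leaves 192.
December has 31 days (161 left).
January has 31 days (130 left).
February has 28 days (102 left).
March has 31 days (71 left).
April has 30 days (41 left).
May has 31 days (10 left).
10 days into June → 2047-06-10.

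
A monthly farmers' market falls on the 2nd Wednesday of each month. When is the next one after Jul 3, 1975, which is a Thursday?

Jul 9, 1975

Jul 1975 starts on a Tuesday; its first Wednesday is the 2nd, so the 2nd Wednesday is the 9th — Jul 9, 1975.
Jul 9, 1975 is after Jul 3, 1975, so that is the next one.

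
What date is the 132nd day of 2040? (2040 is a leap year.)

May 11, 2040

Jan has 31 days (132 − 31 = 101 remain).
Feb has 29 days (101 − 29 = 72 remain).
Mar has 31 days (72 − 31 = 41 remain).
Apr has 30 days (41 − 30 = 11 remain).
11 into May → May 11.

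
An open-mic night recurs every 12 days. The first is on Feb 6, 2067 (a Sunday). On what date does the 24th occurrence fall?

Nov 9, 2067

The 24th occurrence is 23 intervals after the first: 23 × 12 = 276 days after Feb 6, 2067.
Feb has 28 days — 22 days to the end of Feb leaves 254.
Mar has 31 days (223 left).
Apr has 30 days (193 left).
May has 31 days (162 left).
Jun has 30 days (132 left).
Jul has 31 days (101 left).
Aug has 31 days (70 left).
Sep has 30 days (40 left).
Oct has 31 days (9 left).
9 days into Nov → Nov 9, 2067.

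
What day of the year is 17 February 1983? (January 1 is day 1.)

48

Days in months before February: 31 = 31.
Plus 17 days into February → day 48.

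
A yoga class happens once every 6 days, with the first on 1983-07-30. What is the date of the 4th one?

The 4th occurrence is 3 intervals after the first: 3 × 6 = 18 days after 1983-07-30.
July has 31 days — 1 day to the end of July leaves 17.
17 days into August → 1983-08-17.

1983-08-17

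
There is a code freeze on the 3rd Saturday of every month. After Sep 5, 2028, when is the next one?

Sep 2028 starts on a Friday; its first Saturday is the 2nd, so the 3rd Saturday is the 16th — Sep 16, 2028.
Sep 16, 2028 is after Sep 5, 2028, so that is the next one.

Sep 16, 2028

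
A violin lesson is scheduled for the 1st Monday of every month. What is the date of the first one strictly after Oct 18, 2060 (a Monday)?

Nov 1, 2060

Oct 2060 starts on a Friday, so its 1st Monday is Oct 4, 2060 (3 days in).
That is not after Oct 18, 2060, so look at Nov 2060.
Nov 2060 starts on a Monday, so its 1st Monday is Nov 1, 2060.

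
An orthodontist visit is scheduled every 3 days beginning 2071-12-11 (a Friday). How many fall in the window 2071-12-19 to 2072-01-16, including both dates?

Occurrences land 3·i days after 2071-12-11 for i = 0, 1, 2, …
2071-12-19 is 8 days after the start; 8 ÷ 3 = 2 remainder 2; since the remainder is 2, round up to i = 3. First occurrence in the window: #4 on 2071-12-20 (3×3 = 9 days in).
2072-01-16 is 36 days after the start; 36 ÷ 3 = 12 remainder 0. Last occurrence in the window: #13 on 2072-01-16.
Occurrences #4 through #13: 10 in total.

10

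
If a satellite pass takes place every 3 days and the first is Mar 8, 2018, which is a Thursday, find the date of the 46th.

The 46th occurrence is 45 intervals after the first: 45 × 3 = 135 days after Mar 8, 2018.
Mar has 31 days — 23 days to the end of Mar leaves 112.
Apr has 30 days (82 left).
May has 31 days (51 left).
Jun has 30 days (21 left).
21 days into Jul → Jul 21, 2018.

Jul 21, 2018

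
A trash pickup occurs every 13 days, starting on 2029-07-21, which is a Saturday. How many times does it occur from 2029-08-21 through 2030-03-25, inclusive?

17

Occurrences land 13·i days after 2029-07-21 for i = 0, 1, 2, …
2029-08-21 is 31 days after the start; 31 ÷ 13 = 2 remainder 5; since the remainder is 5, round up to i = 3. First occurrence in the window: #4 on 2029-08-29 (3×13 = 39 days in).
2030-03-25 is 247 days after the start; 247 ÷ 13 = 19 remainder 0. Last occurrence in the window: #20 on 2030-03-25.
Occurrences #4 through #20: 17 in total.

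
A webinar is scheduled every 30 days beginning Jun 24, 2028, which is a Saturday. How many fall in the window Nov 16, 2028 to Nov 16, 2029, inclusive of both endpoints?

13

Occurrences land 30·i days after Jun 24, 2028 for i = 0, 1, 2, …
Nov 16, 2028 is 145 days after the start; 145 ÷ 30 = 4 remainder 25; since the remainder is 25, round up to i = 5. First occurrence in the window: #6 on Nov 21, 2028 (5×30 = 150 days in).
Nov 16, 2029 is 510 days after the start; 510 ÷ 30 = 17 remainder 0. Last occurrence in the window: #18 on Nov 16, 2029.
Occurrences #6 through #18: 13 in total.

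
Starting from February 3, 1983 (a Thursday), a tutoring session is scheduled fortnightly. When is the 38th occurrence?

The 38th occurrence is 37 intervals after the first: 37 × 14 = 518 days after February 3, 1983.
February has 28 days — 25 days to the end of February leaves 493.
From end of February to end of 1983 is 306 days (187 left).
January has 31 days (156 left).
February has 29 days (127 left).
March has 31 days (96 left).
April has 30 days (66 left).
May has 31 days (35 left).
June has 30 days (5 left).
5 days into July → July 5, 1984.

July 5, 1984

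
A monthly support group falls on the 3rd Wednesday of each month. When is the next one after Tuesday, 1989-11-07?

1989-11-15

November 1989 starts on a Wednesday; its first Wednesday is the 1st, so the 3rd Wednesday is the 15th — 1989-11-15.
1989-11-15 is after 1989-11-07, so that is the next one.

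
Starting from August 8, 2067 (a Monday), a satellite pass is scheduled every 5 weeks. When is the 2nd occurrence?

September 12, 2067

The 2nd occurrence is 1 interval after the first: 1 × 35 = 35 days after August 8, 2067.
August has 31 days — 23 days to the end of August leaves 12.
12 days into September → September 12, 2067.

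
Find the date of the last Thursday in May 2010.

The first Thursday of May 2010 is May 6.
May 2010 has 31 days. Adding weeks: 6, 13, 20, 27 — the last one ≤ 31 is the 27th.

May 27, 2010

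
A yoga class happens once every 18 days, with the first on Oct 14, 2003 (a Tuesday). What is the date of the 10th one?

The 10th occurrence is 9 intervals after the first: 9 × 18 = 162 days after Oct 14, 2003.
Oct has 31 days — 17 days to the end of Oct leaves 145.
Nov has 30 days (115 left).
Dec has 31 days (84 left).
Jan has 31 days (53 left).
Feb has 29 days (24 left).
24 days into Mar → Mar 24, 2004.

Mar 24, 2004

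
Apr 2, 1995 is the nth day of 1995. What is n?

Days in months before Apr: 31 + 28 + 31 = 90.
Plus 2 days into Apr → day 92.

92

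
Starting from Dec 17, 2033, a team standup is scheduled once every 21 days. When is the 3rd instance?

Jan 28, 2034

The 3rd occurrence is 2 intervals after the first: 2 × 21 = 42 days after Dec 17, 2033.
Dec has 31 days — 14 days to the end of Dec leaves 28.
28 days into Jan → Jan 28, 2034.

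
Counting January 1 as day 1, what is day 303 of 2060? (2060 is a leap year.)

October 29, 2060

January has 31 days (303 − 31 = 272 remain).
February has 29 days (272 − 29 = 243 remain).
March has 31 days (243 − 31 = 212 remain).
April has 30 days (212 − 30 = 182 remain).
May has 31 days (182 − 31 = 151 remain).
June has 30 days (151 − 30 = 121 remain).
July has 31 days (121 − 31 = 90 remain).
August has 31 days (90 − 31 = 59 remain).
September has 30 days (59 − 30 = 29 remain).
29 into October → October 29.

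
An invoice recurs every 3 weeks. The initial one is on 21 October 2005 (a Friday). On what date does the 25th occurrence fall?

9 March 2007

The 25th occurrence is 24 intervals after the first: 24 × 21 = 504 days after 21 October 2005.
October has 31 days — 10 days to the end of October leaves 494.
From end of October to end of 2005 is 61 days (433 left).
2006 has 365 days (68 left).
January has 31 days (37 left).
February has 28 days (9 left).
9 days into March → 9 March 2007.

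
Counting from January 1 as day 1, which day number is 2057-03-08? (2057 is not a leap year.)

Days in months before March: 31 + 28 = 59.
Plus 8 days into March → day 67.

67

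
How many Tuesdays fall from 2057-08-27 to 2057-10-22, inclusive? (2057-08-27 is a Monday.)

2057-08-27 is a Monday; the first Tuesday on or after it is 2057-08-28 (1 day later).
From 2057-08-28 to 2057-10-22: 3 + 30 + 22 = 55 days (rest of August, September, October).
55 ÷ 7 = 7 full weeks with remainder 6, so 7 more Tuesdays after the first → 8.

8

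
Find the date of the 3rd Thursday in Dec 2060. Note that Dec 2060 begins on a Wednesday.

Dec 16, 2060

Dec 2060 begins on a Wednesday, so the first Thursday is Dec 2 (1 day later).
The 3rd Thursday is 2 weeks later: 2 + 14 = 16.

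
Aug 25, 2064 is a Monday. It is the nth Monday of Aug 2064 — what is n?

4th

Day 25 falls in week ⌈25/7⌉ of the month.
Days 1–7 hold the 1st Monday, 8–14 the 2nd, 15–21 the 3rd, 22–28 the 4th, 29–31 the 5th.
25 is in the range for the 4th.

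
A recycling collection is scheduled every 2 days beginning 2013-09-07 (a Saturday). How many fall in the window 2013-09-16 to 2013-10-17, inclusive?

Occurrences land 2·i days after 2013-09-07 for i = 0, 1, 2, …
2013-09-16 is 9 days after the start; 9 ÷ 2 = 4 remainder 1; since the remainder is 1, round up to i = 5. First occurrence in the window: #6 on 2013-09-17 (5×2 = 10 days in).
2013-10-17 is 40 days after the start; 40 ÷ 2 = 20 remainder 0. Last occurrence in the window: #21 on 2013-10-17.
Occurrences #6 through #21: 16 in total.

16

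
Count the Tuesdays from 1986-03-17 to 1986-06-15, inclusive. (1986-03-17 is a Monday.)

1986-03-17 is a Monday; the first Tuesday on or after it is 1986-03-18 (1 day later).
From 1986-03-18 to 1986-06-15: 13 + 30 + 31 + 15 = 89 days (rest of March, April, May, June).
89 ÷ 7 = 12 full weeks with remainder 5, so 12 more Tuesdays after the first → 13.

13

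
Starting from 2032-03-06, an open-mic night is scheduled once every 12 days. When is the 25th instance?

The 25th occurrence is 24 intervals after the first: 24 × 12 = 288 days after 2032-03-06.
March has 31 days — 25 days to the end of March leaves 263.
April has 30 days (233 left).
May has 31 days (202 left).
June has 30 days (172 left).
July has 31 days (141 left).
August has 31 days (110 left).
September has 30 days (80 left).
October has 31 days (49 left).
November has 30 days (19 left).
19 days into December → 2032-12-19.

2032-12-19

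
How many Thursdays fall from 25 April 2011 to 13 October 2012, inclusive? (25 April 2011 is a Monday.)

77

25 April 2011 is a Monday; the first Thursday on or after it is 28 April 2011 (3 days later).
From 28 April 2011 to 13 October 2012: 247 + 287 = 534 days (rest of 2011, to 13 October 2012 in 2012).
534 ÷ 7 = 76 full weeks with remainder 2, so 76 more Thursdays after the first → 77.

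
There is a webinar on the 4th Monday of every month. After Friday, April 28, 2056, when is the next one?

April 2056 starts on a Saturday; its first Monday is the 3rd, so the 4th Monday is the 24th — April 24, 2056.
That is not after April 28, 2056, so look at May 2056.
May 2056 starts on a Monday; its first Monday is the 1st, so the 4th Monday is the 22nd — May 22, 2056.

May 22, 2056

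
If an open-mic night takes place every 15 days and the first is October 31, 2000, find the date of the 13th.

April 29, 2001

The 13th occurrence is 12 intervals after the first: 12 × 15 = 180 days after October 31, 2000.
October has 31 days — 0 days to the end of October leaves 180.
November has 30 days (150 left).
December has 31 days (119 left).
January has 31 days (88 left).
February has 28 days (60 left).
March has 31 days (29 left).
29 days into April → April 29, 2001.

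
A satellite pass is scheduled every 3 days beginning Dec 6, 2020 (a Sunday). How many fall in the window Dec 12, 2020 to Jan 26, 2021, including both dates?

16

Occurrences land 3·i days after Dec 6, 2020 for i = 0, 1, 2, …
Dec 12, 2020 is 6 days after the start; 6 ÷ 3 = 2 remainder 0. First occurrence in the window: #3 on Dec 12, 2020 (2×3 = 6 days in).
Jan 26, 2021 is 51 days after the start; 51 ÷ 3 = 17 remainder 0. Last occurrence in the window: #18 on Jan 26, 2021.
Occurrences #3 through #18: 16 in total.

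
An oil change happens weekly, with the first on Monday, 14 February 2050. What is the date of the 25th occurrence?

1 August 2050

The 25th occurrence is 24 intervals after the first: 24 × 7 = 168 days after 14 February 2050.
February has 28 days — 14 days to the end of February leaves 154.
March has 31 days (123 left).
April has 30 days (93 left).
May has 31 days (62 left).
June has 30 days (32 left).
July has 31 days (1 left).
1 day into August → 1 August 2050.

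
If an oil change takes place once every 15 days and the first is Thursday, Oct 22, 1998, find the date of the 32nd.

The 32nd occurrence is 31 intervals after the first: 31 × 15 = 465 days after Oct 22, 1998.
Oct has 31 days — 9 days to the end of Oct leaves 456.
From end of Oct to end of 1998 is 61 days (395 left).
1999 has 365 days (30 left).
30 days into Jan → Jan 30, 2000.

Jan 30, 2000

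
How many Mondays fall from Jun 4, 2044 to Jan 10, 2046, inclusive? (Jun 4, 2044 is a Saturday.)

Jun 4, 2044 is a Saturday; the first Monday on or after it is Jun 6, 2044 (2 days later).
From Jun 6, 2044 to Jan 10, 2046: 208 + 365 + 10 = 583 days (rest of 2044, 2045, to Jan 10, 2046 in 2046).
583 ÷ 7 = 83 full weeks with remainder 2, so 83 more Mondays after the first → 84.

84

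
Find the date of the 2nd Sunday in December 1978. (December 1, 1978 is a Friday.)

December 1978 begins on a Friday, so the first Sunday is December 3 (2 days later).
The 2nd Sunday is 1 weeks later: 3 + 7 = 10.

December 10, 1978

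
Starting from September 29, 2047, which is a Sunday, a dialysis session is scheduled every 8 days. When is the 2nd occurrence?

The 2nd occurrence is 1 interval after the first: 1 × 8 = 8 days after September 29, 2047.
September has 30 days — 1 day to the end of September leaves 7.
7 days into October → October 7, 2047.

October 7, 2047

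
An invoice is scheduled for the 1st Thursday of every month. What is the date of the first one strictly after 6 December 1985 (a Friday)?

December 1985 starts on a Sunday, so its 1st Thursday is 5 December 1985 (4 days in).
That is not after 6 December 1985, so look at January 1986.
January 1986 starts on a Wednesday, so its 1st Thursday is 2 January 1986 (1 day in).

2 January 1986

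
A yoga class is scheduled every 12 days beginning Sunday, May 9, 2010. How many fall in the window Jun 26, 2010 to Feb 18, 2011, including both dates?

Occurrences land 12·i days after May 9, 2010 for i = 0, 1, 2, …
Jun 26, 2010 is 48 days after the start; 48 ÷ 12 = 4 remainder 0. First occurrence in the window: #5 on Jun 26, 2010 (4×12 = 48 days in).
Feb 18, 2011 is 285 days after the start; 285 ÷ 12 = 23 remainder 9. Last occurrence in the window: #24 on Feb 9, 2011.
Occurrences #5 through #24: 20 in total.

20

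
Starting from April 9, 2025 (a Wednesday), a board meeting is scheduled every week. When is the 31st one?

The 31st occurrence is 30 intervals after the first: 30 × 7 = 210 days after April 9, 2025.
April has 30 days — 21 days to the end of April leaves 189.
May has 31 days (158 left).
June has 30 days (128 left).
July has 31 days (97 left).
August has 31 days (66 left).
September has 30 days (36 left).
October has 31 days (5 left).
5 days into November → November 5, 2025.

November 5, 2025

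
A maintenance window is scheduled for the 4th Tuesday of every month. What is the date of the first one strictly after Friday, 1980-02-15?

February 1980 starts on a Friday; its first Tuesday is the 5th, so the 4th Tuesday is the 26th — 1980-02-26.
1980-02-26 is after 1980-02-15, so that is the next one.

1980-02-26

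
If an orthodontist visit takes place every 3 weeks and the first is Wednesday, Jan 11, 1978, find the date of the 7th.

May 17, 1978

The 7th occurrence is 6 intervals after the first: 6 × 21 = 126 days after Jan 11, 1978.
Jan has 31 days — 20 days to the end of Jan leaves 106.
Feb has 28 days (78 left).
Mar has 31 days (47 left).
Apr has 30 days (17 left).
17 days into May → May 17, 1978.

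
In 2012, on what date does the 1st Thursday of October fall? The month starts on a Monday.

October 2012 begins on a Monday, so the first Thursday is October 4 (3 days later).

October 4, 2012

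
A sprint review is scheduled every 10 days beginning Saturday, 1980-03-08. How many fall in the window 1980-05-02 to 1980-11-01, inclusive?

18

Occurrences land 10·i days after 1980-03-08 for i = 0, 1, 2, …
1980-05-02 is 55 days after the start; 55 ÷ 10 = 5 remainder 5; since the remainder is 5, round up to i = 6. First occurrence in the window: #7 on 1980-05-07 (6×10 = 60 days in).
1980-11-01 is 238 days after the start; 238 ÷ 10 = 23 remainder 8. Last occurrence in the window: #24 on 1980-10-24.
Occurrences #7 through #24: 18 in total.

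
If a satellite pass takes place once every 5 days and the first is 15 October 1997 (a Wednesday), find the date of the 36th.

The 36th occurrence is 35 intervals after the first: 35 × 5 = 175 days after 15 October 1997.
October has 31 days — 16 days to the end of October leaves 159.
November has 30 days (129 left).
December has 31 days (98 left).
January has 31 days (67 left).
February has 28 days (39 left).
March has 31 days (8 left).
8 days into April → 8 April 1998.

8 April 1998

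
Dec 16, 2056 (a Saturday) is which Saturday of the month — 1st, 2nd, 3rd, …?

3rd

Day 16 falls in week ⌈16/7⌉ of the month.
Days 1–7 hold the 1st Saturday, 8–14 the 2nd, 15–21 the 3rd, 22–28 the 4th, 29–31 the 5th.
16 is in the range for the 3rd.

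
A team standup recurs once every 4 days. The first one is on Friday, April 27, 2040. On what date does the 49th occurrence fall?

The 49th occurrence is 48 intervals after the first: 48 × 4 = 192 days after April 27, 2040.
April has 30 days — 3 days to the end of April leaves 189.
May has 31 days (158 left).
June has 30 days (128 left).
July has 31 days (97 left).
August has 31 days (66 left).
September has 30 days (36 left).
October has 31 days (5 left).
5 days into November → November 5, 2040.

November 5, 2040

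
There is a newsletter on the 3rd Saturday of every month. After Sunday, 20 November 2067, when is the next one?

17 December 2067

November 2067 starts on a Tuesday; its first Saturday is the 5th, so the 3rd Saturday is the 19th — 19 November 2067.
That is not after 20 November 2067, so look at December 2067.
December 2067 starts on a Thursday; its first Saturday is the 3rd, so the 3rd Saturday is the 17th — 17 December 2067.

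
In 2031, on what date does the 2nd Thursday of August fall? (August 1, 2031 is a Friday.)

August 2031 begins on a Friday, so the first Thursday is August 7 (6 days later).
The 2nd Thursday is 1 weeks later: 7 + 7 = 14.

2031-08-14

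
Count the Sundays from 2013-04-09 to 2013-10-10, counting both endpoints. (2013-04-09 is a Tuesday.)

26

2013-04-09 is a Tuesday; the first Sunday on or after it is 2013-04-14 (5 days later).
From 2013-04-14 to 2013-10-10: 16 + 31 + 30 + 31 + 31 + 30 + 10 = 179 days (rest of April, May, June, July, August, September, October).
179 ÷ 7 = 25 full weeks with remainder 4, so 25 more Sundays after the first → 26.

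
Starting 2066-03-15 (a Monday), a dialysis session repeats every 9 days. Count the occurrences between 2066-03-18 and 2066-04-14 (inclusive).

3

Occurrences land 9·i days after 2066-03-15 for i = 0, 1, 2, …
2066-03-18 is 3 days after the start; 3 ÷ 9 = 0 remainder 3; since the remainder is 3, round up to i = 1. First occurrence in the window: #2 on 2066-03-24 (1×9 = 9 days in).
2066-04-14 is 30 days after the start; 30 ÷ 9 = 3 remainder 3. Last occurrence in the window: #4 on 2066-04-11.
Occurrences #2 through #4: 3 in total.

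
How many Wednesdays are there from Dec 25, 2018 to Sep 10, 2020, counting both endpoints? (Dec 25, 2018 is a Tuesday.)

90

Dec 25, 2018 is a Tuesday; the first Wednesday on or after it is Dec 26, 2018 (1 day later).
From Dec 26, 2018 to Sep 10, 2020: 5 + 365 + 254 = 624 days (rest of 2018, 2019, to Sep 10, 2020 in 2020).
624 ÷ 7 = 89 full weeks with remainder 1, so 89 more Wednesdays after the first → 90.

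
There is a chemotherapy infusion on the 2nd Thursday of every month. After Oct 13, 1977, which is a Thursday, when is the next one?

Oct 1977 starts on a Saturday; its first Thursday is the 6th, so the 2nd Thursday is the 13th — Oct 13, 1977.
That is not after Oct 13, 1977, so look at Nov 1977.
Nov 1977 starts on a Tuesday; its first Thursday is the 3rd, so the 2nd Thursday is the 10th — Nov 10, 1977.

Nov 10, 1977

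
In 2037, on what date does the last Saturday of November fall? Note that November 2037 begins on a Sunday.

November 28, 2037

November 2037 begins on a Sunday, so the first Saturday is November 7 (6 days later).
November 2037 has 30 days. Adding weeks: 7, 14, 21, 28 — the last one ≤ 30 is the 28th.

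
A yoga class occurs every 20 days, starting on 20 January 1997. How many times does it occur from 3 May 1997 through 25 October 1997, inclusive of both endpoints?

Occurrences land 20·i days after 20 January 1997 for i = 0, 1, 2, …
3 May 1997 is 103 days after the start; 103 ÷ 20 = 5 remainder 3; since the remainder is 3, round up to i = 6. First occurrence in the window: #7 on 20 May 1997 (6×20 = 120 days in).
25 October 1997 is 278 days after the start; 278 ÷ 20 = 13 remainder 18. Last occurrence in the window: #14 on 7 October 1997.
Occurrences #7 through #14: 8 in total.

8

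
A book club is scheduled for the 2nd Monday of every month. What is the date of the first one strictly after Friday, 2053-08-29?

2053-09-08

August 2053 starts on a Friday; its first Monday is the 4th, so the 2nd Monday is the 11th — 2053-08-11.
That is not after 2053-08-29, so look at September 2053.
September 2053 starts on a Monday; its first Monday is the 1st, so the 2nd Monday is the 8th — 2053-09-08.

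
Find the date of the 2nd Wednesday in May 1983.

May 11, 1983

The first Wednesday of May 1983 is May 4.
The 2nd Wednesday is 1 weeks later: 4 + 7 = 11.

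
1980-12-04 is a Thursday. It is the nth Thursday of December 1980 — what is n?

1st

Day 4 falls in week ⌈4/7⌉ of the month.
Days 1–7 hold the 1st Thursday, 8–14 the 2nd, 15–21 the 3rd, 22–28 the 4th, 29–31 the 5th.
4 is in the range for the 1st.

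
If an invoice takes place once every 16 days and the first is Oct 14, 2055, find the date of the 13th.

Apr 23, 2056

The 13th occurrence is 12 intervals after the first: 12 × 16 = 192 days after Oct 14, 2055.
Oct has 31 days — 17 days to the end of Oct leaves 175.
Nov has 30 days (145 left).
Dec has 31 days (114 left).
Jan has 31 days (83 left).
Feb has 29 days (54 left).
Mar has 31 days (23 left).
23 days into Apr → Apr 23, 2056.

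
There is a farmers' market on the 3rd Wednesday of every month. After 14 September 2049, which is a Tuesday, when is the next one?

September 2049 starts on a Wednesday; its first Wednesday is the 1st, so the 3rd Wednesday is the 15th — 15 September 2049.
15 September 2049 is after 14 September 2049, so that is the next one.

15 September 2049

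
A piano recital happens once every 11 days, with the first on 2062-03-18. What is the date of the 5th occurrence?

The 5th occurrence is 4 intervals after the first: 4 × 11 = 44 days after 2062-03-18.
March has 31 days — 13 days to the end of March leaves 31.
April has 30 days (1 left).
1 day into May → 2062-05-01.

2062-05-01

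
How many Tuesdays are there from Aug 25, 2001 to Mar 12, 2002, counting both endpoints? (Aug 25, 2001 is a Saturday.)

29

Aug 25, 2001 is a Saturday; the first Tuesday on or after it is Aug 28, 2001 (3 days later).
From Aug 28, 2001 to Mar 12, 2002: 3 + 30 + 31 + 30 + 31 + 31 + 28 + 12 = 196 days (rest of Aug, Sep, Oct, Nov, Dec, Jan, Feb, Mar).
196 ÷ 7 = 28 full weeks with remainder 0, so 28 more Tuesdays after the first → 29.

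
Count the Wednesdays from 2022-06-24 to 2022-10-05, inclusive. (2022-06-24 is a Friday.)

2022-06-24 is a Friday; the first Wednesday on or after it is 2022-06-29 (5 days later).
From 2022-06-29 to 2022-10-05: 1 + 31 + 31 + 30 + 5 = 98 days (rest of June, July, August, September, October).
98 ÷ 7 = 14 full weeks with remainder 0, so 14 more Wednesdays after the first → 15.

15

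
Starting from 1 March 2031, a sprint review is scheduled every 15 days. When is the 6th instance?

The 6th occurrence is 5 intervals after the first: 5 × 15 = 75 days after 1 March 2031.
March has 31 days — 30 days to the end of March leaves 45.
April has 30 days (15 left).
15 days into May → 15 May 2031.

15 May 2031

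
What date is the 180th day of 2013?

Jun 29, 2013

Jan has 31 days (180 − 31 = 149 remain).
Feb has 28 days (149 − 28 = 121 remain).
Mar has 31 days (121 − 31 = 90 remain).
Apr has 30 days (90 − 30 = 60 remain).
May has 31 days (60 − 31 = 29 remain).
29 into Jun → Jun 29.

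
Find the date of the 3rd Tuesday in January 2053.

2053-01-21

January 2053 begins on a Wednesday, so the first Tuesday is January 7 (6 days later).
The 3rd Tuesday is 2 weeks later: 7 + 14 = 21.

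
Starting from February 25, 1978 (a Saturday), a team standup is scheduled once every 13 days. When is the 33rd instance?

The 33rd occurrence is 32 intervals after the first: 32 × 13 = 416 days after February 25, 1978.
February has 28 days — 3 days to the end of February leaves 413.
From end of February to end of 1978 is 306 days (107 left).
January has 31 days (76 left).
February has 28 days (48 left).
March has 31 days (17 left).
17 days into April → April 17, 1979.

April 17, 1979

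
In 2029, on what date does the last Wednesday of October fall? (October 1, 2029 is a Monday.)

31 October 2029

October 2029 begins on a Monday, so the first Wednesday is October 3 (2 days later).
October 2029 has 31 days. Adding weeks: 3, 10, 17, 24, 31 — the last one ≤ 31 is the 31st.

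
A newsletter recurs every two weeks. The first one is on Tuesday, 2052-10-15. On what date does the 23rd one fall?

2053-08-19

The 23rd occurrence is 22 intervals after the first: 22 × 14 = 308 days after 2052-10-15.
October has 31 days — 16 days to the end of October leaves 292.
November has 30 days (262 left).
December has 31 days (231 left).
January has 31 days (200 left).
February has 28 days (172 left).
March has 31 days (141 left).
April has 30 days (111 left).
May has 31 days (80 left).
June has 30 days (50 left).
July has 31 days (19 left).
19 days into August → 2053-08-19.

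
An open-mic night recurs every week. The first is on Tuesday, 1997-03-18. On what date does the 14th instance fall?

1997-06-17

The 14th occurrence is 13 intervals after the first: 13 × 7 = 91 days after 1997-03-18.
March has 31 days — 13 days to the end of March leaves 78.
April has 30 days (48 left).
May has 31 days (17 left).
17 days into June → 1997-06-17.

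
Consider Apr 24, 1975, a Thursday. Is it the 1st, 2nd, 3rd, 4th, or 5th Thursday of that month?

Day 24 falls in week ⌈24/7⌉ of the month.
Days 1–7 hold the 1st Thursday, 8–14 the 2nd, 15–21 the 3rd, 22–28 the 4th, 29–31 the 5th.
24 is in the range for the 4th.

4th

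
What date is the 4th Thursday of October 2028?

October 26, 2028

The first Thursday of October 2028 is October 5.
The 4th Thursday is 3 weeks later: 5 + 21 = 26.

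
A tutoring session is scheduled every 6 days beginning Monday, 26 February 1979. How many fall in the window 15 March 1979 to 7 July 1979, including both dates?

19

Occurrences land 6·i days after 26 February 1979 for i = 0, 1, 2, …
15 March 1979 is 17 days after the start; 17 ÷ 6 = 2 remainder 5; since the remainder is 5, round up to i = 3. First occurrence in the window: #4 on 16 March 1979 (3×6 = 18 days in).
7 July 1979 is 131 days after the start; 131 ÷ 6 = 21 remainder 5. Last occurrence in the window: #22 on 2 July 1979.
Occurrences #4 through #22: 19 in total.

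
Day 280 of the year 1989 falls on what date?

October 7, 1989

January has 31 days (280 − 31 = 249 remain).
February has 28 days (249 − 28 = 221 remain).
March has 31 days (221 − 31 = 190 remain).
April has 30 days (190 − 30 = 160 remain).
May has 31 days (160 − 31 = 129 remain).
June has 30 days (129 − 30 = 99 remain).
July has 31 days (99 − 31 = 68 remain).
August has 31 days (68 − 31 = 37 remain).
September has 30 days (37 − 30 = 7 remain).
7 into October → October 7.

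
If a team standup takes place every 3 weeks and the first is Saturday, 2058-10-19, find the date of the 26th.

The 26th occurrence is 25 intervals after the first: 25 × 21 = 525 days after 2058-10-19.
October has 31 days — 12 days to the end of October leaves 513.
From end of October to end of 2058 is 61 days (452 left).
2059 has 365 days (87 left).
January has 31 days (56 left).
February has 29 days (27 left).
27 days into March → 2060-03-27.

2060-03-27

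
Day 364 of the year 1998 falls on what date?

January has 31 days (364 − 31 = 333 remain).
February has 28 days (333 − 28 = 305 remain).
March has 31 days (305 − 31 = 274 remain).
April has 30 days (274 − 30 = 244 remain).
May has 31 days (244 − 31 = 213 remain).
June has 30 days (213 − 30 = 183 remain).
July has 31 days (183 − 31 = 152 remain).
August has 31 days (152 − 31 = 121 remain).
September has 30 days (121 − 30 = 91 remain).
October has 31 days (91 − 31 = 60 remain).
November has 30 days (60 − 30 = 30 remain).
30 into December → December 30.

1998-12-30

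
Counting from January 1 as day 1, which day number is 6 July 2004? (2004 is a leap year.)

188

Days in months before July: 31 + 29 + 31 + 30 + 31 + 30 = 182.
Plus 6 days into July → day 188.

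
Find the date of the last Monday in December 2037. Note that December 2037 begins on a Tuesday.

December 28, 2037

December 2037 begins on a Tuesday, so the first Monday is December 7 (6 days later).
December 2037 has 31 days. Adding weeks: 7, 14, 21, 28 — the last one ≤ 31 is the 28th.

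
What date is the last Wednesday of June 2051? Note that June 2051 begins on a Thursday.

June 2051 begins on a Thursday, so the first Wednesday is June 7 (6 days later).
June 2051 has 30 days. Adding weeks: 7, 14, 21, 28 — the last one ≤ 30 is the 28th.

June 28, 2051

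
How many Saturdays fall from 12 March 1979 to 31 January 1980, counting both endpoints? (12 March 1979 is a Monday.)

46

12 March 1979 is a Monday; the first Saturday on or after it is 17 March 1979 (5 days later).
From 17 March 1979 to 31 January 1980: 14 + 30 + 31 + 30 + 31 + 31 + 30 + 31 + 30 + 31 + 31 = 320 days (rest of March, April, May, June, July, August, September, October, November, December, January).
320 ÷ 7 = 45 full weeks with remainder 5, so 45 more Saturdays after the first → 46.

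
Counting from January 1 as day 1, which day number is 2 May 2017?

122

Days in months before May: 31 + 28 + 31 + 30 = 120.
Plus 2 days into May → day 122.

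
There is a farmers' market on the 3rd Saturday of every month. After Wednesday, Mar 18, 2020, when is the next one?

Mar 2020 starts on a Sunday; its first Saturday is the 7th, so the 3rd Saturday is the 21st — Mar 21, 2020.
Mar 21, 2020 is after Mar 18, 2020, so that is the next one.

Mar 21, 2020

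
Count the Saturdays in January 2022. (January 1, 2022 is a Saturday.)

January 1, 2022 is a Saturday; the first Saturday on or after it is January 1, 2022.
From January 1, 2022 to January 31, 2022 is 31 − 1 = 30 days.
30 ÷ 7 = 4 full weeks with remainder 2, so 4 more Saturdays after the first → 5.

5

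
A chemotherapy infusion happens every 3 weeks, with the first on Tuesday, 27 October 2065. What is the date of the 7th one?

2 March 2066

The 7th occurrence is 6 intervals after the first: 6 × 21 = 126 days after 27 October 2065.
October has 31 days — 4 days to the end of October leaves 122.
November has 30 days (92 left).
December has 31 days (61 left).
January has 31 days (30 left).
February has 28 days (2 left).
2 days into March → 2 March 2066.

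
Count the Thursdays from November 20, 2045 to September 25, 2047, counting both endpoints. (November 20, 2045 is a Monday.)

96

November 20, 2045 is a Monday; the first Thursday on or after it is November 23, 2045 (3 days later).
From November 23, 2045 to September 25, 2047: 38 + 365 + 268 = 671 days (rest of 2045, 2046, to September 25, 2047 in 2047).
671 ÷ 7 = 95 full weeks with remainder 6, so 95 more Thursdays after the first → 96.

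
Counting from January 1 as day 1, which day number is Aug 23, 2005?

Days in months before Aug: 31 + 28 + 31 + 30 + 31 + 30 + 31 = 212.
Plus 23 days into Aug → day 235.

235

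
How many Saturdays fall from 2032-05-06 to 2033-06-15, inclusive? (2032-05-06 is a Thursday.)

2032-05-06 is a Thursday; the first Saturday on or after it is 2032-05-08 (2 days later).
From 2032-05-08 to 2033-06-15: 237 + 166 = 403 days (rest of 2032, to 2033-06-15 in 2033).
403 ÷ 7 = 57 full weeks with remainder 4, so 57 more Saturdays after the first → 58.

58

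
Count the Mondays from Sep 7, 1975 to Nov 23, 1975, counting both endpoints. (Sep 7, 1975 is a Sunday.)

11

Sep 7, 1975 is a Sunday; the first Monday on or after it is Sep 8, 1975 (1 day later).
From Sep 8, 1975 to Nov 23, 1975: 22 + 31 + 23 = 76 days (rest of Sep, Oct, Nov).
76 ÷ 7 = 10 full weeks with remainder 6, so 10 more Mondays after the first → 11.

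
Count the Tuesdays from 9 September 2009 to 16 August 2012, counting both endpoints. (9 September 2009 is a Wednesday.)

153

9 September 2009 is a Wednesday; the first Tuesday on or after it is 15 September 2009 (6 days later).
From 15 September 2009 to 16 August 2012: 107 + 365 + 365 + 229 = 1066 days (rest of 2009, 2010, 2011, to 16 August 2012 in 2012).
1066 ÷ 7 = 152 full weeks with remainder 2, so 152 more Tuesdays after the first → 153.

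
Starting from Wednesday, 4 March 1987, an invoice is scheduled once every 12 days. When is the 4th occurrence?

9 April 1987

The 4th occurrence is 3 intervals after the first: 3 × 12 = 36 days after 4 March 1987.
March has 31 days — 27 days to the end of March leaves 9.
9 days into April → 9 April 1987.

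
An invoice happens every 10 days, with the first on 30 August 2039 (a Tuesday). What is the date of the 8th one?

8 November 2039

The 8th occurrence is 7 intervals after the first: 7 × 10 = 70 days after 30 August 2039.
August has 31 days — 1 day to the end of August leaves 69.
September has 30 days (39 left).
October has 31 days (8 left).
8 days into November → 8 November 2039.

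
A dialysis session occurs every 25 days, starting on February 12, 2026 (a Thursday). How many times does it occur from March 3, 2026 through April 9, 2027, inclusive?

Occurrences land 25·i days after February 12, 2026 for i = 0, 1, 2, …
March 3, 2026 is 19 days after the start; 19 ÷ 25 = 0 remainder 19; since the remainder is 19, round up to i = 1. First occurrence in the window: #2 on March 9, 2026 (1×25 = 25 days in).
April 9, 2027 is 421 days after the start; 421 ÷ 25 = 16 remainder 21. Last occurrence in the window: #17 on March 19, 2027.
Occurrences #2 through #17: 16 in total.

16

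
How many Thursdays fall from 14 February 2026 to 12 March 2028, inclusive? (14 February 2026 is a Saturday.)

108

14 February 2026 is a Saturday; the first Thursday on or after it is 19 February 2026 (5 days later).
From 19 February 2026 to 12 March 2028: 315 + 365 + 72 = 752 days (rest of 2026, 2027, to 12 March 2028 in 2028).
752 ÷ 7 = 107 full weeks with remainder 3, so 107 more Thursdays after the first → 108.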